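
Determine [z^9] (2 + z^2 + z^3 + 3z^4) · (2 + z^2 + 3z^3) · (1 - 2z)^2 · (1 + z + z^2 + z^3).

(2 + z^2 + z^3 + 3z^4) has coefficients 2,0,1,1,3 for degrees 0…4.
(2 + z^2 + 3z^3) has coefficients 2,0,1,3,0,0,0,0,0,0 for degrees 0…9.
Multiplying by (1 - 2z)^2 gives running coefficients 2,-8,9,-1,-8,12,0,0,0,0 for degrees 0…9.
Finally multiplying by (1 + z + z^2 + z^3), the product of all factors after the first has coefficients 2,-6,3,2,-8,12,3,4,12,0 for degrees 0…9.
[z^9] = 2·0 + 1·4 + 1·3 + 3·12 = 43.

43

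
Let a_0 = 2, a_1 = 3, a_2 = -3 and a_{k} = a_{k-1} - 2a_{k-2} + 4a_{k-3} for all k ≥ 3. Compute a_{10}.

-191

The ordinary generating function has denominator 1 - y + 2y^2 - 4y^3.
Iterating the recurrence: a_0,…,a_{10} = 2, 3, -3, -1, 17, 7, -31, 23, 113, -57, -191.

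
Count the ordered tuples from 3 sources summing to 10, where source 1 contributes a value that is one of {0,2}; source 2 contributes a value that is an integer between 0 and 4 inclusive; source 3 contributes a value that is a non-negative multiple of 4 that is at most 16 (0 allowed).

The generating function for the choices is (1 + t^2)·(1 + t + t^2 + t^3 + t^4)·(1 + t^4 + t^8 + t^12 + t^16); the count is [t^10].
(1 + t^2) has coefficients 1,0,1 for degrees 0…2.
(1 + t + t^2 + t^3 + t^4) has coefficients 1,1,1,1,1,0,0,0,0,0,0 for degrees 0…10.
Finally multiplying by (1 + t^4 + t^8 + t^12 + t^16), the product of all factors after the first has coefficients 1,1,1,1,2,1,1,1,2,1,1 for degrees 0…10.
[t^10] = 1·1 + 1·2 = 3.

3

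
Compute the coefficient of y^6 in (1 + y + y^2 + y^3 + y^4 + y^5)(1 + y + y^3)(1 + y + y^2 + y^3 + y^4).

13

(1 + y + y^2 + y^3 + y^4 + y^5) has coefficients 1,1,1,1,1,1 for degrees 0…5.
(1 + y + y^3) has coefficients 1,1,0,1,0,0,0 for degrees 0…6.
Finally multiplying by (1 + y + y^2 + y^3 + y^4), the product of all factors after the first has coefficients 1,2,2,3,3,2,1 for degrees 0…6.
[y^6] = 1·1 + 1·2 + 1·3 + 1·3 + 1·2 + 1·2 = 13.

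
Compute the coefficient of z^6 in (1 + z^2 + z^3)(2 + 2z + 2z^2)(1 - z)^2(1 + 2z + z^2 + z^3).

-6

(1 + z^2 + z^3) has coefficients 1,0,1,1 for degrees 0…3.
(2 + 2z + 2z^2) has coefficients 2,2,2,0,0,0,0 for degrees 0…6.
Multiplying by (1 - z)^2 gives running coefficients 2,-2,0,-2,2,0,0 for degrees 0…6.
Finally multiplying by (1 + 2z + z^2 + z^3), the product of all factors after the first has coefficients 2,2,-2,-2,-4,2,0 for degrees 0…6.
[z^6] = 1·0 + 1·(-4) + 1·(-2) = -6.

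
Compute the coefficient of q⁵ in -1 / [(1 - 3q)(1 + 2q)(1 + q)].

-84

Partial fractions give a closed form: a_n = (-9/20)·3^n + (-4/5)·(-2)^n + (1/4)·(-1)^n.
At n = 5: a_5 = -84.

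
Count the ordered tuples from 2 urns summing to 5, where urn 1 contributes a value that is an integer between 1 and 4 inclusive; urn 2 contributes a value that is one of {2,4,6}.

The generating function for the choices is (y + y² + y³ + y⁴)·(y² + y⁴ + y⁶); the count is [y⁵].
(y + y² + y³ + y⁴) has coefficients 0,1,1,1,1 for degrees 0…4.
(y² + y⁴ + y⁶) has coefficients 0,0,1,0,1,0 for degrees 0…5.
[y⁵] = 1·1 + 1·0 + 1·1 + 1·0 = 2.

2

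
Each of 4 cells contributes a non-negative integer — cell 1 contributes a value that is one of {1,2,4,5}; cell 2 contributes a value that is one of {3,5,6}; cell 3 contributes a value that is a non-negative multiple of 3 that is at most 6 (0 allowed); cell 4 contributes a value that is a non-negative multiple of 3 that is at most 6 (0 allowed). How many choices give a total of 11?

The generating function for the choices is (t + t^2 + t^4 + t^5)·(t^3 + t^5 + t^6)·(1 + t^3 + t^6)·(1 + t^3 + t^6); the count is [t^11].
(t + t^2 + t^4 + t^5) has coefficients 0,1,1,0,1,1 for degrees 0…5.
(t^3 + t^5 + t^6) has coefficients 0,0,0,1,0,1,1,0,0,0,0,0 for degrees 0…11.
Multiplying by (1 + t^3 + t^6) gives running coefficients 0,0,0,1,0,1,2,0,1,2,0,1 for degrees 0…11.
Finally multiplying by (1 + t^3 + t^6), the product of all factors after the first has coefficients 0,0,0,1,0,1,3,0,2,5,0,3 for degrees 0…11.
[t^11] = 1·0 + 1·5 + 1·0 + 1·3 = 8.

8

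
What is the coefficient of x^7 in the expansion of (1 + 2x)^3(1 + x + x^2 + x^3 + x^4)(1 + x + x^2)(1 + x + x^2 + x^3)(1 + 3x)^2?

(1 + 2x)^3 has coefficients 1,6,12,8 for degrees 0…3.
(1 + x + x^2 + x^3 + x^4) has coefficients 1,1,1,1,1,0,0,0 for degrees 0…7.
Multiplying by (1 + x + x^2) gives running coefficients 1,2,3,3,3,2,1,0 for degrees 0…7.
Multiplying by (1 + x + x^2 + x^3) gives running coefficients 1,3,6,9,11,11,9,6 for degrees 0…7.
Finally multiplying by (1 + 3x)^2, the product of all factors after the first has coefficients 1,9,33,72,119,158,174,159 for degrees 0…7.
[x^7] = 1·159 + 6·174 + 12·158 + 8·119 = 4051.

4051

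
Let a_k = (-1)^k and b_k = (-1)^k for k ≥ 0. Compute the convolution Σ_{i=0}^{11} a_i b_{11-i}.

-12

The convolution is the t^11 coefficient of A(t)B(t).
Σ = 1·(-1) − 1·1 + 1·(-1) − 1·1 + 1·(-1) − 1·1 + 1·(-1) − 1·1 + 1·(-1) − 1·1 + 1·(-1) − 1·1 = -12.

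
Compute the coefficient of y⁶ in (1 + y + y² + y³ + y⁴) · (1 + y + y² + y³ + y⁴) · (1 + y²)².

16

(1 + y + y² + y³ + y⁴) has coefficients 1,1,1,1,1 for degrees 0…4.
(1 + y + y² + y³ + y⁴) has coefficients 1,1,1,1,1,0,0 for degrees 0…6.
Finally multiplying by (1 + y²)², the product of all factors after the first has coefficients 1,1,3,3,4,3,3 for degrees 0…6.
[y⁶] = 1·3 + 1·3 + 1·4 + 1·3 + 1·3 = 16.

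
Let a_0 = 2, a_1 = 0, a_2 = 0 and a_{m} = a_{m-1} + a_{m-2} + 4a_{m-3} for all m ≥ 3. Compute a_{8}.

224

The ordinary generating function has denominator 1 - y - y^2 - 4y^3.
Iterating the recurrence: a_0,…,a_{8} = 2, 0, 0, 8, 8, 16, 56, 104, 224.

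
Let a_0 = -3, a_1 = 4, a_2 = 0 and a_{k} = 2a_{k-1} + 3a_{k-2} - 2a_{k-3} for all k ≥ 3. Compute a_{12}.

The ordinary generating function has denominator 1 - 2x - 3x^2 + 2x^3.
Iterating the recurrence: a_0,…,a_{12} = -3, 4, 0, 18, 28, 110, 268, 810, 2204, 6302, 17596, 49690, 139564.

139564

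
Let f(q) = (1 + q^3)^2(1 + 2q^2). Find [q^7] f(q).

0

(1 + q^3)^2 has coefficients 1,0,0,2,0,0,1 for degrees 0…6.
(1 + 2q^2) has coefficients 1,0,2,0,0,0,0,0 for degrees 0…7.
[q^7] = 1·0 + 2·0 + 1·0 = 0.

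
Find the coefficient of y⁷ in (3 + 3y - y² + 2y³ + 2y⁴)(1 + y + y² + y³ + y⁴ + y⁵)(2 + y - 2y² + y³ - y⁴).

(3 + 3y - y² + 2y³ + 2y⁴) has coefficients 3,3,-1,2,2 for degrees 0…4.
(1 + y + y² + y³ + y⁴ + y⁵) has coefficients 1,1,1,1,1,1,0,0 for degrees 0…7.
Finally multiplying by (2 + y - 2y² + y³ - y⁴), the product of all factors after the first has coefficients 2,3,1,2,1,1,-1,-2 for degrees 0…7.
[y⁷] = 3·(-2) + 3·(-1) − 1·1 + 2·1 + 2·2 = -4.

-4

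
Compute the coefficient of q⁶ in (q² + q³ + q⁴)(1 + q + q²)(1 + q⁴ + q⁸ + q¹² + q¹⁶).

2

(q² + q³ + q⁴) has coefficients 0,0,1,1,1 for degrees 0…4.
(1 + q + q²) has coefficients 1,1,1,0,0,0,0 for degrees 0…6.
Finally multiplying by (1 + q⁴ + q⁸ + q¹² + q¹⁶), the product of all factors after the first has coefficients 1,1,1,0,1,1,1 for degrees 0…6.
[q⁶] = 1·1 + 1·0 + 1·1 = 2.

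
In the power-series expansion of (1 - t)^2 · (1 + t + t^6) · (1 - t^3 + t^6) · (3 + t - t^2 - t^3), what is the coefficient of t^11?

(1 - t)^2 has coefficients 1,-2,1 for degrees 0…2.
(1 + t + t^6) has coefficients 1,1,0,0,0,0,1,0,0,0,0,0 for degrees 0…11.
Multiplying by (1 - t^3 + t^6) gives running coefficients 1,1,0,-1,-1,0,2,1,0,-1,0,0 for degrees 0…11.
Finally multiplying by (3 + t - t^2 - t^3), the product of all factors after the first has coefficients 3,4,0,-5,-5,0,8,6,-1,-6,-2,1 for degrees 0…11.
[t^11] = 1·1 − 2·(-2) + 1·(-6) = -1.

-1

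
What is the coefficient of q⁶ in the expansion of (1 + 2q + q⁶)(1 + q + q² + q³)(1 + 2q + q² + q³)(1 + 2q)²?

(1 + 2q + q⁶) has coefficients 1,2,0,0,0,0,1 for degrees 0…6.
(1 + q + q² + q³) has coefficients 1,1,1,1,0,0,0 for degrees 0…6.
Multiplying by (1 + 2q + q² + q³) gives running coefficients 1,3,4,5,4,2,1 for degrees 0…6.
Finally multiplying by (1 + 2q)², the product of all factors after the first has coefficients 1,7,20,33,40,38,25 for degrees 0…6.
[q⁶] = 1·25 + 2·38 + 1·1 = 102.

102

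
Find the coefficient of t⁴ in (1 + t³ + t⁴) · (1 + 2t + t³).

(1 + t³ + t⁴) has coefficients 1,0,0,1,1 for degrees 0…4.
(1 + 2t + t³) has coefficients 1,2,0,1,0 for degrees 0…4.
[t⁴] = 1·0 + 1·2 + 1·1 = 3.

3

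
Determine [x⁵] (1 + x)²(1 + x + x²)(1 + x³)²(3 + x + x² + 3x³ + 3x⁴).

(1 + x)² has coefficients 1,2,1 for degrees 0…2.
(1 + x + x²) has coefficients 1,1,1,0,0,0 for degrees 0…5.
Multiplying by (1 + x³)² gives running coefficients 1,1,1,2,2,2 for degrees 0…5.
Finally multiplying by (3 + x + x² + 3x³ + 3x⁴), the product of all factors after the first has coefficients 3,4,5,11,15,16 for degrees 0…5.
[x⁵] = 1·16 + 2·15 + 1·11 = 57.

57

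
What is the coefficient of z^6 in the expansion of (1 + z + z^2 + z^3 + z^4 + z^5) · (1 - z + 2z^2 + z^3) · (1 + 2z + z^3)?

11

(1 + z + z^2 + z^3 + z^4 + z^5) has coefficients 1,1,1,1,1,1 for degrees 0…5.
(1 - z + 2z^2 + z^3) has coefficients 1,-1,2,1,0,0,0 for degrees 0…6.
Finally multiplying by (1 + 2z + z^3), the product of all factors after the first has coefficients 1,1,0,6,1,2,1 for degrees 0…6.
[z^6] = 1·1 + 1·2 + 1·1 + 1·6 + 1·0 + 1·1 = 11.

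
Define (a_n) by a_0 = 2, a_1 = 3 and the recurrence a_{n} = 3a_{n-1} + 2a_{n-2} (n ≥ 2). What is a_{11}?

1169589

The ordinary generating function has denominator 1 - 3y - 2y^2.
Iterating the recurrence: a_0,…,a_{11} = 2, 3, 13, 45, 161, 573, 2041, 7269, 25889, 92205, 328393, 1169589.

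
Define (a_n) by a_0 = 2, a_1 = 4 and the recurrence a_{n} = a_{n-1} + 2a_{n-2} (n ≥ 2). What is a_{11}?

The ordinary generating function has denominator 1 - x - 2x^2.
Iterating the recurrence: a_0,…,a_{11} = 2, 4, 8, 16, 32, 64, 128, 256, 512, 1024, 2048, 4096.

4096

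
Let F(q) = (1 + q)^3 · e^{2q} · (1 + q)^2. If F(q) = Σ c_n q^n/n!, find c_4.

1256

The EGF product rule gives c_4 = Σ_{k_1+k_2+k_3=4} C(4; k_1,k_2,k_3) · ∏ g_i(k_i), where (1+q)^3 gives the falling factorial (3)_k; e^{2q} gives (2)^k; (1+q)^2 gives the falling factorial (2)_k.
g_1(k) for k = 0…4: 1, 3, 6, 6, 0.
g_2(k) for k = 0…4: 1, 2, 4, 8, 16.
g_3(k) for k = 0…4: 1, 2, 2, 0, 0.
First combine the last two factors: h(k) = Σ_j C(k,j)·g_2(j)·g_3(k−j) for k = 0…4: 1, 4, 14, 44, 128.
c_4 = Σ_k C(4,k)·g_1(k)·h(4−k) = 1·1·128 + 4·3·44 + 6·6·14 + 4·6·4 = 128 + 528 + 504 + 96 = 1256.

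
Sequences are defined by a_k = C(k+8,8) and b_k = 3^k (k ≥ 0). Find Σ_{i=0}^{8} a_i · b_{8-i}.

Write out a_i and b_{8-i} for i = 0,…,8 and sum the products.
Σ = 1·6561 + 9·2187 + 45·729 + 165·243 + 495·81 + 1287·27 + 3003·9 + 6435·3 + 12870·1 = 233190.

233190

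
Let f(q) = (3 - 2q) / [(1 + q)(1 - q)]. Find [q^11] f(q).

Partial fractions give a closed form: a_n = (5/2)·(-1)^n + (1/2)·1^n.
At n = 11: a_11 = -2.

-2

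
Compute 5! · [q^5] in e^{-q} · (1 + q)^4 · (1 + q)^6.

11389

The EGF product rule gives c_5 = Σ_{k_1+k_2+k_3=5} C(5; k_1,k_2,k_3) · ∏ g_i(k_i), where e^{-q} gives (-1)^k; (1+q)^4 gives the falling factorial (4)_k; (1+q)^6 gives the falling factorial (6)_k.
g_1(k) for k = 0…5: 1, -1, 1, -1, 1, -1.
g_2(k) for k = 0…5: 1, 4, 12, 24, 24, 0.
g_3(k) for k = 0…5: 1, 6, 30, 120, 360, 720.
First combine the last two factors: h(k) = Σ_j C(k,j)·g_2(j)·g_3(k−j) for k = 0…5: 1, 10, 90, 720, 5040, 30240.
c_5 = Σ_k C(5,k)·g_1(k)·h(5−k) = 1·1·30240 + 5·(-1)·5040 + 10·1·720 + 10·(-1)·90 + 5·1·10 + 1·(-1)·1 = 30240 − 25200 + 7200 − 900 + 50 − 1 = 11389.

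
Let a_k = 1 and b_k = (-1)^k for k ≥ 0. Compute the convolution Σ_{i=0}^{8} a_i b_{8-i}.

This is [x^8] in the product of the two ordinary generating functions.
Σ = 1·1 + 1·(-1) + 1·1 + 1·(-1) + 1·1 + 1·(-1) + 1·1 + 1·(-1) + 1·1 = 1.

1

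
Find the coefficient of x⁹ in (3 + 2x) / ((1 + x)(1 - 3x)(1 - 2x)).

Partial fractions give a closed form: a_n = (1/12)·(-1)^n + (33/4)·3^n + (-16/3)·2^n.
At n = 9: a_9 = 159654.

159654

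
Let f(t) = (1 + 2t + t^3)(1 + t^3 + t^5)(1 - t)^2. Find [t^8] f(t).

(1 + 2t + t^3) has coefficients 1,2,0,1 for degrees 0…3.
(1 + t^3 + t^5) has coefficients 1,0,0,1,0,1,0,0,0 for degrees 0…8.
Finally multiplying by (1 - t)^2, the product of all factors after the first has coefficients 1,-2,1,1,-2,2,-2,1,0 for degrees 0…8.
[t^8] = 1·0 + 2·1 + 1·2 = 4.

4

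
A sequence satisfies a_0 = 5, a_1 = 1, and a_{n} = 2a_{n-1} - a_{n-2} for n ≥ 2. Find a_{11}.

The ordinary generating function has denominator 1 - 2y + y^2.
Iterating the recurrence: a_0,…,a_{11} = 5, 1, -3, -7, -11, -15, -19, -23, -27, -31, -35, -39.

-39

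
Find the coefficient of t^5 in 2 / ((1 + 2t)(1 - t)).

Partial fractions give a closed form: a_n = (4/3)·(-2)^n + (2/3)·1^n.
At n = 5: a_5 = -42.

-42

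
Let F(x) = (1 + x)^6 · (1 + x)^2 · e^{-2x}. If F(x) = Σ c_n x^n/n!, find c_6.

-1472

The EGF product rule gives c_6 = Σ_{k_1+k_2+k_3=6} C(6; k_1,k_2,k_3) · ∏ g_i(k_i), where (1+x)^6 gives the falling factorial (6)_k; (1+x)^2 gives the falling factorial (2)_k; e^{-2x} gives (-2)^k.
g_1(k) for k = 0…6: 1, 6, 30, 120, 360, 720, 720.
g_2(k) for k = 0…6: 1, 2, 2, 0, 0, 0, 0.
g_3(k) for k = 0…6: 1, -2, 4, -8, 16, -32, 64.
First combine the last two factors: h(k) = Σ_j C(k,j)·g_2(j)·g_3(k−j) for k = 0…6: 1, 0, -2, 4, 0, -32, 160.
c_6 = Σ_k C(6,k)·g_1(k)·h(6−k) = 1·1·160 + 6·6·(-32) + 20·120·4 + 15·360·(-2) + 1·720·1 = 160 − 1152 + 9600 − 10800 + 720 = -1472.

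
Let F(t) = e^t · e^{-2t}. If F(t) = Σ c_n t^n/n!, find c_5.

-1

The EGF product rule gives c_5 = Σ_{k_1+k_2=5} C(5; k_1,k_2) · ∏ g_i(k_i), where e^t gives (1)^k; e^{-2t} gives (-2)^k.
g_1(k) for k = 0…5: 1, 1, 1, 1, 1, 1.
g_2(k) for k = 0…5: 1, -2, 4, -8, 16, -32.
c_5 = Σ_k C(5,k)·g_1(k)·g_2(5−k) = 1·1·(-32) + 5·1·16 + 10·1·(-8) + 10·1·4 + 5·1·(-2) + 1·1·1 = −32 + 80 − 80 + 40 − 10 + 1 = -1.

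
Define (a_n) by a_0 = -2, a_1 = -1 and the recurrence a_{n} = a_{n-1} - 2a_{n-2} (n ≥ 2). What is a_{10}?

-57

The ordinary generating function has denominator 1 - q + 2q^2.
Iterating the recurrence: a_0,…,a_{10} = -2, -1, 3, 5, -1, -11, -9, 13, 31, 5, -57.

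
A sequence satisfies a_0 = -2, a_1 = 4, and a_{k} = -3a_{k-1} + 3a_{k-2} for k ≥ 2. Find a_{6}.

-3618

The ordinary generating function has denominator 1 + 3y - 3y^2.
Iterating the recurrence: a_0,…,a_{6} = -2, 4, -18, 66, -252, 954, -3618.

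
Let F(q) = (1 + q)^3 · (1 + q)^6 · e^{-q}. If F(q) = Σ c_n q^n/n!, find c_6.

6067

The EGF product rule gives c_6 = Σ_{k_1+k_2+k_3=6} C(6; k_1,k_2,k_3) · ∏ g_i(k_i), where (1+q)^3 gives the falling factorial (3)_k; (1+q)^6 gives the falling factorial (6)_k; e^{-q} gives (-1)^k.
g_1(k) for k = 0…6: 1, 3, 6, 6, 0, 0, 0.
g_2(k) for k = 0…6: 1, 6, 30, 120, 360, 720, 720.
g_3(k) for k = 0…6: 1, -1, 1, -1, 1, -1, 1.
First combine the last two factors: h(k) = Σ_j C(k,j)·g_2(j)·g_3(k−j) for k = 0…6: 1, 5, 19, 47, 37, -151, -185.
c_6 = Σ_k C(6,k)·g_1(k)·h(6−k) = 1·1·(-185) + 6·3·(-151) + 15·6·37 + 20·6·47 = −185 − 2718 + 3330 + 5640 = 6067.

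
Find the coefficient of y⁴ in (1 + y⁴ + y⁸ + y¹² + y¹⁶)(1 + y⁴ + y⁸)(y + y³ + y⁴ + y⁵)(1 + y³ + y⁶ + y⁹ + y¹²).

(1 + y⁴ + y⁸ + y¹² + y¹⁶) has coefficients 1,0,0,0,1 for degrees 0…4.
(1 + y⁴ + y⁸) has coefficients 1,0,0,0,1 for degrees 0…4.
Multiplying by (y + y³ + y⁴ + y⁵) gives running coefficients 0,1,0,1,1 for degrees 0…4.
Finally multiplying by (1 + y³ + y⁶ + y⁹ + y¹²), the product of all factors after the first has coefficients 0,1,0,1,2 for degrees 0…4.
[y⁴] = 1·2 + 1·0 = 2.

2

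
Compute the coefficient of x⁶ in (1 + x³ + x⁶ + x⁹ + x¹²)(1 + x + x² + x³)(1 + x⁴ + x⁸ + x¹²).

3

(1 + x³ + x⁶ + x⁹ + x¹²) has coefficients 1,0,0,1,0,0,1 for degrees 0…6.
(1 + x + x² + x³) has coefficients 1,1,1,1,0,0,0 for degrees 0…6.
Finally multiplying by (1 + x⁴ + x⁸ + x¹²), the product of all factors after the first has coefficients 1,1,1,1,1,1,1 for degrees 0…6.
[x⁶] = 1·1 + 1·1 + 1·1 = 3.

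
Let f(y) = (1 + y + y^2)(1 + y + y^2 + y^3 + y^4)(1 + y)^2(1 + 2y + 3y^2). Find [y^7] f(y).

(1 + y + y^2) has coefficients 1,1,1 for degrees 0…2.
(1 + y + y^2 + y^3 + y^4) has coefficients 1,1,1,1,1,0,0,0 for degrees 0…7.
Multiplying by (1 + y)^2 gives running coefficients 1,3,4,4,4,3,1,0 for degrees 0…7.
Finally multiplying by (1 + 2y + 3y^2), the product of all factors after the first has coefficients 1,5,13,21,24,23,19,11 for degrees 0…7.
[y^7] = 1·11 + 1·19 + 1·23 = 53.

53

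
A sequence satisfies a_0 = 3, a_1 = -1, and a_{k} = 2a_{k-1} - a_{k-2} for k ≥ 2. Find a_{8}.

-29

The ordinary generating function has denominator 1 - 2q + q^2.
Iterating the recurrence: a_0,…,a_{8} = 3, -1, -5, -9, -13, -17, -21, -25, -29.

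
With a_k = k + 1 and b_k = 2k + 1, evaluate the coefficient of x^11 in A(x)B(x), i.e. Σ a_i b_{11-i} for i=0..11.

This is [x^11] in the product of the two ordinary generating functions.
Σ = 1·23 + 2·21 + 3·19 + 4·17 + 5·15 + 6·13 + 7·11 + 8·9 + 9·7 + 10·5 + 11·3 + 12·1 = 650.

650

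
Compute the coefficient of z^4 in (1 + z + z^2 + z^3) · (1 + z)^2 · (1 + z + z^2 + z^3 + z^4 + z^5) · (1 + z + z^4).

28

(1 + z + z^2 + z^3) has coefficients 1,1,1,1 for degrees 0…3.
(1 + z)^2 has coefficients 1,2,1,0,0 for degrees 0…4.
Multiplying by (1 + z + z^2 + z^3 + z^4 + z^5) gives running coefficients 1,3,4,4,4 for degrees 0…4.
Finally multiplying by (1 + z + z^4), the product of all factors after the first has coefficients 1,4,7,8,9 for degrees 0…4.
[z^4] = 1·9 + 1·8 + 1·7 + 1·4 = 28.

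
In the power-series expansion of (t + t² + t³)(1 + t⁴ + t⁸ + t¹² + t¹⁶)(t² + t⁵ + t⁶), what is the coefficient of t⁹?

2

(t + t² + t³) has coefficients 0,1,1,1 for degrees 0…3.
(1 + t⁴ + t⁸ + t¹² + t¹⁶) has coefficients 1,0,0,0,1,0,0,0,1,0 for degrees 0…9.
Finally multiplying by (t² + t⁵ + t⁶), the product of all factors after the first has coefficients 0,0,1,0,0,1,2,0,0,1 for degrees 0…9.
[t⁹] = 1·0 + 1·0 + 1·2 = 2.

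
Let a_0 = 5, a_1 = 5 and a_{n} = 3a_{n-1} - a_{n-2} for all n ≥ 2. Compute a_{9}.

The ordinary generating function has denominator 1 - 3z + z^2.
Iterating the recurrence: a_0,…,a_{9} = 5, 5, 10, 25, 65, 170, 445, 1165, 3050, 7985.

7985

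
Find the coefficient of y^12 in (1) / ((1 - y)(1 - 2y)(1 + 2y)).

The denominator gives the recurrence a_n = a_(n−1) + 4a_(n−2) − 4a_(n−3) for n ≥ 3; the numerator fixes a_0 = 1, a_1 = 1, a_2 = 5.
Iterating: 1, 1, 5, 5, 21, 21, 85, 85, 341, 341, 1365, 1365, 5461, so a_12 = 5461.

5461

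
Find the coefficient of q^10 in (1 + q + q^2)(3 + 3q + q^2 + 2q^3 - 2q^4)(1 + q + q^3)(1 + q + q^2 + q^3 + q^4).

(1 + q + q^2) has coefficients 1,1,1 for degrees 0…2.
(3 + 3q + q^2 + 2q^3 - 2q^4) has coefficients 3,3,1,2,-2,0,0,0,0,0,0 for degrees 0…10.
Multiplying by (1 + q + q^3) gives running coefficients 3,6,4,6,3,-1,2,-2,0,0,0 for degrees 0…10.
Finally multiplying by (1 + q + q^2 + q^3 + q^4), the product of all factors after the first has coefficients 3,9,13,19,22,18,14,8,2,-1,0 for degrees 0…10.
[q^10] = 1·0 + 1·(-1) + 1·2 = 1.

1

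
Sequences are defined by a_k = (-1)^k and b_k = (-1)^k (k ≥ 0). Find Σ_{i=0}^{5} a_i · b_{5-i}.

-6

The convolution is the x^5 coefficient of A(x)B(x).
Σ = 1·(-1) − 1·1 + 1·(-1) − 1·1 + 1·(-1) − 1·1 = -6.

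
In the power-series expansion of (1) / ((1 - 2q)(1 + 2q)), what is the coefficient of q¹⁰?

1024

The denominator gives the recurrence a_n = 4a_(n−2) for n ≥ 3; the numerator fixes a_0 = 1, a_1 = 0, a_2 = 4.
Iterating: 1, 0, 4, 0, 16, 0, 64, 0, 256, 0, 1024, so a_10 = 1024.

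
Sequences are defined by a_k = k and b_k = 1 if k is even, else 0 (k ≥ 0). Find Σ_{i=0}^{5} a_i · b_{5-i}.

9

The convolution is the x^5 coefficient of A(x)B(x).
Σ = 0·0 + 1·1 + 2·0 + 3·1 + 4·0 + 5·1 = 9.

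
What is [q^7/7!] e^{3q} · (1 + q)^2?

The EGF product rule gives c_7 = Σ_{k_1+k_2=7} C(7; k_1,k_2) · ∏ g_i(k_i), where e^{3q} gives (3)^k; (1+q)^2 gives the falling factorial (2)_k.
g_1(k) for k = 0…7: 1, 3, 9, 27, 81, 243, 729, 2187.
g_2(k) for k = 0…7: 1, 2, 2, 0, 0, 0, 0, 0.
c_7 = Σ_k C(7,k)·g_1(k)·g_2(7−k) = 21·243·2 + 7·729·2 + 1·2187·1 = 10206 + 10206 + 2187 = 22599.

22599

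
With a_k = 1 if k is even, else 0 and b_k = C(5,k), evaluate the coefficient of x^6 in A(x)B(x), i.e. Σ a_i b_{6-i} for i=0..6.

The convolution is the x^6 coefficient of A(x)B(x).
Σ = 1·0 + 0·1 + 1·5 + 0·10 + 1·10 + 0·5 + 1·1 = 16.

16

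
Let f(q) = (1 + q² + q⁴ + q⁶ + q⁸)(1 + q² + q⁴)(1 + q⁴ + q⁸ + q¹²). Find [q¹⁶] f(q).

7

(1 + q² + q⁴ + q⁶ + q⁸) has coefficients 1,0,1,0,1,0,1,0,1 for degrees 0…8.
(1 + q² + q⁴) has coefficients 1,0,1,0,1,0,0,0,0,0,0,0,0,0,0,0,0 for degrees 0…16.
Finally multiplying by (1 + q⁴ + q⁸ + q¹²), the product of all factors after the first has coefficients 1,0,1,0,2,0,1,0,2,0,1,0,2,0,1,0,1 for degrees 0…16.
[q¹⁶] = 1·1 + 1·1 + 1·2 + 1·1 + 1·2 = 7.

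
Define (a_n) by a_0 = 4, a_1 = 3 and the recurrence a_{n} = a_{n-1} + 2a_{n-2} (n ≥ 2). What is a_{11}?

The ordinary generating function has denominator 1 - x - 2x^2.
Iterating the recurrence: a_0,…,a_{11} = 4, 3, 11, 17, 39, 73, 151, 297, 599, 1193, 2391, 4777.

4777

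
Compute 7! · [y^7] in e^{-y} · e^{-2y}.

-2187

The EGF product rule gives c_7 = Σ_{k_1+k_2=7} C(7; k_1,k_2) · ∏ g_i(k_i), where e^{-y} gives (-1)^k; e^{-2y} gives (-2)^k.
g_1(k) for k = 0…7: 1, -1, 1, -1, 1, -1, 1, -1.
g_2(k) for k = 0…7: 1, -2, 4, -8, 16, -32, 64, -128.
c_7 = Σ_k C(7,k)·g_1(k)·g_2(7−k) = 1·1·(-128) + 7·(-1)·64 + 21·1·(-32) + 35·(-1)·16 + 35·1·(-8) + 21·(-1)·4 + 7·1·(-2) + 1·(-1)·1 = −128 − 448 − 672 − 560 − 280 − 84 − 14 − 1 = -2187.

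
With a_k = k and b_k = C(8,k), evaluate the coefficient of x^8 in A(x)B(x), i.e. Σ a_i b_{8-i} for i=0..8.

This is [x^8] in the product of the two ordinary generating functions.
Σ = 0·1 + 1·8 + 2·28 + 3·56 + 4·70 + 5·56 + 6·28 + 7·8 + 8·1 = 1024.

1024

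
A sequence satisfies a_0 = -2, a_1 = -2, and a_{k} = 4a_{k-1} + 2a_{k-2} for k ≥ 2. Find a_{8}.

-90912

The ordinary generating function has denominator 1 - 4t - 2t^2.
Iterating the recurrence: a_0,…,a_{8} = -2, -2, -12, -52, -232, -1032, -4592, -20432, -90912.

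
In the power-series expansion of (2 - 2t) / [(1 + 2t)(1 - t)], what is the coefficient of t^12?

8192

The denominator gives the recurrence a_n = −a_(n−1) + 2a_(n−2) for n ≥ 3; the numerator fixes a_0 = 2, a_1 = -4, a_2 = 8.
Iterating: 2, -4, 8, -16, 32, -64, 128, -256, 512, -1024, 2048, -4096, 8192, so a_12 = 8192.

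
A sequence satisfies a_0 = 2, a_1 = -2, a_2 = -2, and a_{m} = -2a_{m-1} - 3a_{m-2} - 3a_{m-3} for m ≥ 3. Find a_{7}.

The ordinary generating function has denominator 1 + 2z + 3z^2 + 3z^3.
Iterating the recurrence: a_0,…,a_{7} = 2, -2, -2, 4, 4, -14, 4, 22.

22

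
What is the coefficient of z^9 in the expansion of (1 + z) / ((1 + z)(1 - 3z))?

19683

Partial fractions give a closed form: a_n = (1)·3^n.
At n = 9: a_9 = 19683.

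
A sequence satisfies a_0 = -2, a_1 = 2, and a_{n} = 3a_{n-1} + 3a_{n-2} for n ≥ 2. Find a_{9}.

The ordinary generating function has denominator 1 - 3q - 3q^2.
Iterating the recurrence: a_0,…,a_{9} = -2, 2, 0, 6, 18, 72, 270, 1026, 3888, 14742.

14742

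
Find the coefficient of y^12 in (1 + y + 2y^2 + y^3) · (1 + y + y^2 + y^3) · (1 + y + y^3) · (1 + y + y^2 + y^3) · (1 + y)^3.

58

(1 + y + 2y^2 + y^3) has coefficients 1,1,2,1 for degrees 0…3.
(1 + y + y^2 + y^3) has coefficients 1,1,1,1,0,0,0,0,0,0,0,0,0 for degrees 0…12.
Multiplying by (1 + y + y^3) gives running coefficients 1,2,2,3,2,1,1,0,0,0,0,0,0 for degrees 0…12.
Multiplying by (1 + y + y^2 + y^3) gives running coefficients 1,3,5,8,9,8,7,4,2,1,0,0,0 for degrees 0…12.
Finally multiplying by (1 + y)^3, the product of all factors after the first has coefficients 1,6,17,33,51,64,66,58,43,26,13,5,1 for degrees 0…12.
[y^12] = 1·1 + 1·5 + 2·13 + 1·26 = 58.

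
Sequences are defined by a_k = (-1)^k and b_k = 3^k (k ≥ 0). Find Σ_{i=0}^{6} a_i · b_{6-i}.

The convolution is the x^6 coefficient of A(x)B(x).
Σ = 1·729 − 1·243 + 1·81 − 1·27 + 1·9 − 1·3 + 1·1 = 547.

547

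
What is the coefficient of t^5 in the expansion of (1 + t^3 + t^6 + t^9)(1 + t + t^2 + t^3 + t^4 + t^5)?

(1 + t^3 + t^6 + t^9) has coefficients 1,0,0,1,0,0 for degrees 0…5.
(1 + t + t^2 + t^3 + t^4 + t^5) has coefficients 1,1,1,1,1,1 for degrees 0…5.
[t^5] = 1·1 + 1·1 = 2.

2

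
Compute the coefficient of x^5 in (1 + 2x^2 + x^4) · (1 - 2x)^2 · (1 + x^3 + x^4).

-2

(1 + 2x^2 + x^4) has coefficients 1,0,2,0,1 for degrees 0…4.
(1 - 2x)^2 has coefficients 1,-4,4,0,0,0 for degrees 0…5.
Finally multiplying by (1 + x^3 + x^4), the product of all factors after the first has coefficients 1,-4,4,1,-3,0 for degrees 0…5.
[x^5] = 1·0 + 2·1 + 1·(-4) = -2.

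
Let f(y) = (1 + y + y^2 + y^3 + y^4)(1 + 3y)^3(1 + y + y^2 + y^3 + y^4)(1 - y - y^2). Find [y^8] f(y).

(1 + y + y^2 + y^3 + y^4) has coefficients 1,1,1,1,1 for degrees 0…4.
(1 + 3y)^3 has coefficients 1,9,27,27,0,0,0,0,0 for degrees 0…8.
Multiplying by (1 + y + y^2 + y^3 + y^4) gives running coefficients 1,10,37,64,64,63,54,27,0 for degrees 0…8.
Finally multiplying by (1 - y - y^2), the product of all factors after the first has coefficients 1,9,26,17,-37,-65,-73,-90,-81 for degrees 0…8.
[y^8] = 1·(-81) + 1·(-90) + 1·(-73) + 1·(-65) + 1·(-37) = -346.

-346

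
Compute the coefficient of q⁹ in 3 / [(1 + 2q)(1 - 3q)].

34815

Partial fractions give a closed form: a_n = (6/5)·(-2)^n + (9/5)·3^n.
At n = 9: a_9 = 34815.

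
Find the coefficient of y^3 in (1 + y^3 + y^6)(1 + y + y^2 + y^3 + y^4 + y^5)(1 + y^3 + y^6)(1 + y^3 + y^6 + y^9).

(1 + y^3 + y^6) has coefficients 1,0,0,1 for degrees 0…3.
(1 + y + y^2 + y^3 + y^4 + y^5) has coefficients 1,1,1,1 for degrees 0…3.
Multiplying by (1 + y^3 + y^6) gives running coefficients 1,1,1,2 for degrees 0…3.
Finally multiplying by (1 + y^3 + y^6 + y^9), the product of all factors after the first has coefficients 1,1,1,3 for degrees 0…3.
[y^3] = 1·3 + 1·1 = 4.

4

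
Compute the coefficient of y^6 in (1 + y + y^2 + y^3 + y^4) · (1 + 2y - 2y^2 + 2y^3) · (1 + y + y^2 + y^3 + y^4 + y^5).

12

(1 + y + y^2 + y^3 + y^4) has coefficients 1,1,1,1,1 for degrees 0…4.
(1 + 2y - 2y^2 + 2y^3) has coefficients 1,2,-2,2,0,0,0 for degrees 0…6.
Finally multiplying by (1 + y + y^2 + y^3 + y^4 + y^5), the product of all factors after the first has coefficients 1,3,1,3,3,3,2 for degrees 0…6.
[y^6] = 1·2 + 1·3 + 1·3 + 1·3 + 1·1 = 12.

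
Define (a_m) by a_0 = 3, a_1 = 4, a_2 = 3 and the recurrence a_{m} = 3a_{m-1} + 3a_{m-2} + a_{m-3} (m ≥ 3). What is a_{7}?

The ordinary generating function has denominator 1 - 3y - 3y^2 - y^3.
Iterating the recurrence: a_0,…,a_{7} = 3, 4, 3, 24, 85, 330, 1269, 4882.

4882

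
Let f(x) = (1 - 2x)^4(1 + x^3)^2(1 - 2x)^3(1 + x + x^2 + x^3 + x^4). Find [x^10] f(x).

527

(1 - 2x)^4 has coefficients 1,-8,24,-32,16 for degrees 0…4.
(1 + x^3)^2 has coefficients 1,0,0,2,0,0,1,0,0,0,0 for degrees 0…10.
Multiplying by (1 - 2x)^3 gives running coefficients 1,-6,12,-6,-12,24,-15,-6,12,-8,0 for degrees 0…10.
Finally multiplying by (1 + x + x^2 + x^3 + x^4), the product of all factors after the first has coefficients 1,-5,7,1,-11,12,3,-15,3,7,-17 for degrees 0…10.
[x^10] = 1·(-17) − 8·7 + 24·3 − 32·(-15) + 16·3 = 527.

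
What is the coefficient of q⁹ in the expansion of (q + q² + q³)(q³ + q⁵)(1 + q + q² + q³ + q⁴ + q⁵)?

(q + q² + q³) has coefficients 0,1,1,1 for degrees 0…3.
(q³ + q⁵) has coefficients 0,0,0,1,0,1,0,0,0,0 for degrees 0…9.
Finally multiplying by (1 + q + q² + q³ + q⁴ + q⁵), the product of all factors after the first has coefficients 0,0,0,1,1,2,2,2,2,1 for degrees 0…9.
[q⁹] = 1·2 + 1·2 + 1·2 = 6.

6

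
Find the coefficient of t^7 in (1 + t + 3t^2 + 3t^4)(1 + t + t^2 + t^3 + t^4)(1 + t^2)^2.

22

(1 + t + 3t^2 + 3t^4) has coefficients 1,1,3,0,3 for degrees 0…4.
(1 + t + t^2 + t^3 + t^4) has coefficients 1,1,1,1,1,0,0,0 for degrees 0…7.
Finally multiplying by (1 + t^2)^2, the product of all factors after the first has coefficients 1,1,3,3,4,3,3,1 for degrees 0…7.
[t^7] = 1·1 + 1·3 + 3·3 + 3·3 = 22.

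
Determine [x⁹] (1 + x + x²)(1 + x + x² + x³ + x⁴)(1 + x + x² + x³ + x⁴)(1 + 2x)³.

(1 + x + x²) has coefficients 1,1,1 for degrees 0…2.
(1 + x + x² + x³ + x⁴) has coefficients 1,1,1,1,1,0,0,0,0,0 for degrees 0…9.
Multiplying by (1 + x + x² + x³ + x⁴) gives running coefficients 1,2,3,4,5,4,3,2,1,0 for degrees 0…9.
Finally multiplying by (1 + 2x)³, the product of all factors after the first has coefficients 1,8,27,54,81,106,119,108,81,54 for degrees 0…9.
[x⁹] = 1·54 + 1·81 + 1·108 = 243.

243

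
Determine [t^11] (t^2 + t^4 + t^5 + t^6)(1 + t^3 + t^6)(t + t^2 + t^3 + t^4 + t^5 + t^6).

(t^2 + t^4 + t^5 + t^6) has coefficients 0,0,1,0,1,1,1 for degrees 0…6.
(1 + t^3 + t^6) has coefficients 1,0,0,1,0,0,1,0,0,0,0,0 for degrees 0…11.
Finally multiplying by (t + t^2 + t^3 + t^4 + t^5 + t^6), the product of all factors after the first has coefficients 0,1,1,1,2,2,2,2,2,2,1,1 for degrees 0…11.
[t^11] = 1·2 + 1·2 + 1·2 + 1·2 = 8.

8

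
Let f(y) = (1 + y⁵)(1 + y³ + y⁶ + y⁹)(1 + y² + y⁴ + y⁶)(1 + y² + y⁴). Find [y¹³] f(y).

(1 + y⁵) has coefficients 1,0,0,0,0,1 for degrees 0…5.
(1 + y³ + y⁶ + y⁹) has coefficients 1,0,0,1,0,0,1,0,0,1,0,0,0,0 for degrees 0…13.
Multiplying by (1 + y² + y⁴ + y⁶) gives running coefficients 1,0,1,1,1,1,2,1,1,2,1,1,1,1 for degrees 0…13.
Finally multiplying by (1 + y² + y⁴), the product of all factors after the first has coefficients 1,0,2,1,3,2,4,3,4,4,4,4,3,4 for degrees 0…13.
[y¹³] = 1·4 + 1·4 = 8.

8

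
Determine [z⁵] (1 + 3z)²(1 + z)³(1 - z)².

-11

(1 + 3z)² has coefficients 1,6,9 for degrees 0…2.
(1 + z)³ has coefficients 1,3,3,1,0,0 for degrees 0…5.
Finally multiplying by (1 - z)², the product of all factors after the first has coefficients 1,1,-2,-2,1,1 for degrees 0…5.
[z⁵] = 1·1 + 6·1 + 9·(-2) = -11.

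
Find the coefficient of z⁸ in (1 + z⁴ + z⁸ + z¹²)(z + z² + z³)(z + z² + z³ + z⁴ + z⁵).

4

(1 + z⁴ + z⁸ + z¹²) has coefficients 1,0,0,0,1,0,0,0,1 for degrees 0…8.
(z + z² + z³) has coefficients 0,1,1,1,0,0,0,0,0 for degrees 0…8.
Finally multiplying by (z + z² + z³ + z⁴ + z⁵), the product of all factors after the first has coefficients 0,0,1,2,3,3,3,2,1 for degrees 0…8.
[z⁸] = 1·1 + 1·3 + 1·0 = 4.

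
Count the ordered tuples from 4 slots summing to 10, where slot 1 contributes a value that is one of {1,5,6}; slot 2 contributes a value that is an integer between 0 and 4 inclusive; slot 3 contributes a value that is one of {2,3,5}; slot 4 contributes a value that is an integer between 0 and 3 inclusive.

20

The generating function for the choices is (q + q^5 + q^6)·(1 + q + q^2 + q^3 + q^4)·(q^2 + q^3 + q^5)·(1 + q + q^2 + q^3); the count is [q^10].
(q + q^5 + q^6) has coefficients 0,1,0,0,0,1,1 for degrees 0…6.
(1 + q + q^2 + q^3 + q^4) has coefficients 1,1,1,1,1,0,0,0,0,0,0 for degrees 0…10.
Multiplying by (q^2 + q^3 + q^5) gives running coefficients 0,0,1,2,2,3,3,2,1,1,0 for degrees 0…10.
Finally multiplying by (1 + q + q^2 + q^3), the product of all factors after the first has coefficients 0,0,1,3,5,8,10,10,9,7,4 for degrees 0…10.
[q^10] = 1·7 + 1·8 + 1·5 = 20.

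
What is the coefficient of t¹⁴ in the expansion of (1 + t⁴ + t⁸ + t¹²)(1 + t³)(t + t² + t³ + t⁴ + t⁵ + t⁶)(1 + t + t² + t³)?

12

(1 + t⁴ + t⁸ + t¹²) has coefficients 1,0,0,0,1,0,0,0,1,0,0,0,1 for degrees 0…12.
(1 + t³) has coefficients 1,0,0,1,0,0,0,0,0,0,0,0,0,0,0 for degrees 0…14.
Multiplying by (t + t² + t³ + t⁴ + t⁵ + t⁶) gives running coefficients 0,1,1,1,2,2,2,1,1,1,0,0,0,0,0 for degrees 0…14.
Finally multiplying by (1 + t + t² + t³), the product of all factors after the first has coefficients 0,1,2,3,5,6,7,7,6,5,3,2,1,0,0 for degrees 0…14.
[t¹⁴] = 1·0 + 1·3 + 1·7 + 1·2 = 12.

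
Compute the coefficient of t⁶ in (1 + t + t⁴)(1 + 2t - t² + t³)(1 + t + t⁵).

4

(1 + t + t⁴) has coefficients 1,1,0,0,1 for degrees 0…4.
(1 + 2t - t² + t³) has coefficients 1,2,-1,1,0,0,0 for degrees 0…6.
Finally multiplying by (1 + t + t⁵), the product of all factors after the first has coefficients 1,3,1,0,1,1,2 for degrees 0…6.
[t⁶] = 1·2 + 1·1 + 1·1 = 4.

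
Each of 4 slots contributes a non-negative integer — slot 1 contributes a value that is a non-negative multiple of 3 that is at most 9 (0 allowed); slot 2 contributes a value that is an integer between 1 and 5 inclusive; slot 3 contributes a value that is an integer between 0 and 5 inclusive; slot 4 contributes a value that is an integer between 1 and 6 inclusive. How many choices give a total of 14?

59

The generating function for the choices is (1 + q^3 + q^6 + q^9)·(q + q^2 + q^3 + q^4 + q^5)·(1 + q + q^2 + q^3 + q^4 + q^5)·(q + q^2 + q^3 + q^4 + q^5 + q^6); the count is [q^14].
(1 + q^3 + q^6 + q^9) has coefficients 1,0,0,1,0,0,1,0,0,1 for degrees 0…9.
(q + q^2 + q^3 + q^4 + q^5) has coefficients 0,1,1,1,1,1,0,0,0,0,0,0,0,0,0 for degrees 0…14.
Multiplying by (1 + q + q^2 + q^3 + q^4 + q^5) gives running coefficients 0,1,2,3,4,5,5,4,3,2,1,0,0,0,0 for degrees 0…14.
Finally multiplying by (q + q^2 + q^3 + q^4 + q^5 + q^6), the product of all factors after the first has coefficients 0,0,1,3,6,10,15,20,23,24,23,20,15,10,6 for degrees 0…14.
[q^14] = 1·6 + 1·20 + 1·23 + 1·10 = 59.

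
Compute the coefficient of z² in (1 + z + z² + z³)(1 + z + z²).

(1 + z + z² + z³) has coefficients 1,1,1 for degrees 0…2.
(1 + z + z²) has coefficients 1,1,1 for degrees 0…2.
[z²] = 1·1 + 1·1 + 1·1 = 3.

3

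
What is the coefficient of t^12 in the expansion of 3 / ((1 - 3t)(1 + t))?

Partial fractions give a closed form: a_n = (9/4)·3^n + (3/4)·(-1)^n.
At n = 12: a_12 = 1195743.

1195743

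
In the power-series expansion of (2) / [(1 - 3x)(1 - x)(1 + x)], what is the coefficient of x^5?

Partial fractions give a closed form: a_n = (9/4)·3^n + (-1/2)·1^n + (1/4)·(-1)^n.
At n = 5: a_5 = 546.

546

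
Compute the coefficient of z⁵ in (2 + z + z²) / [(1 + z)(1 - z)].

1

The denominator gives the recurrence a_n = a_(n−2) for n ≥ 3; the numerator fixes a_0 = 2, a_1 = 1, a_2 = 3.
Iterating: 2, 1, 3, 1, 3, 1, so a_5 = 1.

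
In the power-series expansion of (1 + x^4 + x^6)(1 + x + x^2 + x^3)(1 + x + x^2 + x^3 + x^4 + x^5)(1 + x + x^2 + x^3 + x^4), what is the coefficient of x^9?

(1 + x^4 + x^6) has coefficients 1,0,0,0,1,0,1 for degrees 0…6.
(1 + x + x^2 + x^3) has coefficients 1,1,1,1,0,0,0,0,0,0 for degrees 0…9.
Multiplying by (1 + x + x^2 + x^3 + x^4 + x^5) gives running coefficients 1,2,3,4,4,4,3,2,1,0 for degrees 0…9.
Finally multiplying by (1 + x + x^2 + x^3 + x^4), the product of all factors after the first has coefficients 1,3,6,10,14,17,18,17,14,10 for degrees 0…9.
[x^9] = 1·10 + 1·17 + 1·10 = 37.

37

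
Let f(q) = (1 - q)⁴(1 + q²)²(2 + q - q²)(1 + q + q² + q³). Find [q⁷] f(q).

12

(1 - q)⁴ has coefficients 1,-4,6,-4,1 for degrees 0…4.
(1 + q²)² has coefficients 1,0,2,0,1,0,0,0 for degrees 0…7.
Multiplying by (2 + q - q²) gives running coefficients 2,1,3,2,0,1,-1,0 for degrees 0…7.
Finally multiplying by (1 + q + q² + q³), the product of all factors after the first has coefficients 2,3,6,8,6,6,2,0 for degrees 0…7.
[q⁷] = 1·0 − 4·2 + 6·6 − 4·6 + 1·8 = 12.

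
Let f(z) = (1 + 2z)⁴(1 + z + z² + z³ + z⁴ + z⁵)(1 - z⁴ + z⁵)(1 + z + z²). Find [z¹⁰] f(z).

(1 + 2z)⁴ has coefficients 1,8,24,32,16 for degrees 0…4.
(1 + z + z² + z³ + z⁴ + z⁵) has coefficients 1,1,1,1,1,1,0,0,0,0,0 for degrees 0…10.
Multiplying by (1 - z⁴ + z⁵) gives running coefficients 1,1,1,1,0,1,0,0,0,0,1 for degrees 0…10.
Finally multiplying by (1 + z + z²), the product of all factors after the first has coefficients 1,2,3,3,2,2,1,1,0,0,1 for degrees 0…10.
[z¹⁰] = 1·1 + 8·0 + 24·0 + 32·1 + 16·1 = 49.

49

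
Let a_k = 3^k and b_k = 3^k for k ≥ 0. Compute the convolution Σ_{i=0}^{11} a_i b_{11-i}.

2125764

This is [x^11] in the product of the two ordinary generating functions.
Σ = 1·177147 + 3·59049 + 9·19683 + 27·6561 + 81·2187 + 243·729 + 729·243 + 2187·81 + 6561·27 + 19683·9 + 59049·3 + 177147·1 = 2125764.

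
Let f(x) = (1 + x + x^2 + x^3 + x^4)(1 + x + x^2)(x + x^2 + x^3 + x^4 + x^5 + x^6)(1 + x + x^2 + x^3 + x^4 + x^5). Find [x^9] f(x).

(1 + x + x^2 + x^3 + x^4) has coefficients 1,1,1,1,1 for degrees 0…4.
(1 + x + x^2) has coefficients 1,1,1,0,0,0,0,0,0,0 for degrees 0…9.
Multiplying by (x + x^2 + x^3 + x^4 + x^5 + x^6) gives running coefficients 0,1,2,3,3,3,3,2,1,0 for degrees 0…9.
Finally multiplying by (1 + x + x^2 + x^3 + x^4 + x^5), the product of all factors after the first has coefficients 0,1,3,6,9,12,15,16,15,12 for degrees 0…9.
[x^9] = 1·12 + 1·15 + 1·16 + 1·15 + 1·12 = 70.

70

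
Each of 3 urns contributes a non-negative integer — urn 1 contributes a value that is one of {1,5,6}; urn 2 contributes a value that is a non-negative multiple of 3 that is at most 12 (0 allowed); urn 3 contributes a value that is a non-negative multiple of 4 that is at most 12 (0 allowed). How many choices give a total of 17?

4

The generating function for the choices is (t + t^5 + t^6)·(1 + t^3 + t^6 + t^9 + t^12)·(1 + t^4 + t^8 + t^12); the count is [t^17].
(t + t^5 + t^6) has coefficients 0,1,0,0,0,1,1 for degrees 0…6.
(1 + t^3 + t^6 + t^9 + t^12) has coefficients 1,0,0,1,0,0,1,0,0,1,0,0,1,0,0,0,0,0 for degrees 0…17.
Finally multiplying by (1 + t^4 + t^8 + t^12), the product of all factors after the first has coefficients 1,0,0,1,1,0,1,1,1,1,1,1,2,1,1,1,1,1 for degrees 0…17.
[t^17] = 1·1 + 1·2 + 1·1 = 4.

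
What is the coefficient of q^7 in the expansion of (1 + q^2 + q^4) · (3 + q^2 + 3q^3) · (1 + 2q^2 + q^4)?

(1 + q^2 + q^4) has coefficients 1,0,1,0,1 for degrees 0…4.
(3 + q^2 + 3q^3) has coefficients 3,0,1,3,0,0,0,0 for degrees 0…7.
Finally multiplying by (1 + 2q^2 + q^4), the product of all factors after the first has coefficients 3,0,7,3,5,6,1,3 for degrees 0…7.
[q^7] = 1·3 + 1·6 + 1·3 = 12.

12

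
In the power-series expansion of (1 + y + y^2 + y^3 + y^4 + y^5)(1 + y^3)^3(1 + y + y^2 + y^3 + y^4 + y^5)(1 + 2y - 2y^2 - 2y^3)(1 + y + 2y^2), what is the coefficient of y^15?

(1 + y + y^2 + y^3 + y^4 + y^5) has coefficients 1,1,1,1,1,1 for degrees 0…5.
(1 + y^3)^3 has coefficients 1,0,0,3,0,0,3,0,0,1,0,0,0,0,0,0 for degrees 0…15.
Multiplying by (1 + y + y^2 + y^3 + y^4 + y^5) gives running coefficients 1,1,1,4,4,4,6,6,6,4,4,4,1,1,1,0 for degrees 0…15.
Multiplying by (1 + 2y - 2y^2 - 2y^3) gives running coefficients 1,3,1,2,8,2,-2,2,-2,-8,-12,-8,-7,-13,-7,-2 for degrees 0…15.
Finally multiplying by (1 + y + 2y^2), the product of all factors after the first has coefficients 1,4,6,9,12,14,16,4,-4,-6,-24,-36,-39,-36,-34,-35 for degrees 0…15.
[y^15] = 1·(-35) + 1·(-34) + 1·(-36) + 1·(-39) + 1·(-36) + 1·(-24) = -204.

-204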